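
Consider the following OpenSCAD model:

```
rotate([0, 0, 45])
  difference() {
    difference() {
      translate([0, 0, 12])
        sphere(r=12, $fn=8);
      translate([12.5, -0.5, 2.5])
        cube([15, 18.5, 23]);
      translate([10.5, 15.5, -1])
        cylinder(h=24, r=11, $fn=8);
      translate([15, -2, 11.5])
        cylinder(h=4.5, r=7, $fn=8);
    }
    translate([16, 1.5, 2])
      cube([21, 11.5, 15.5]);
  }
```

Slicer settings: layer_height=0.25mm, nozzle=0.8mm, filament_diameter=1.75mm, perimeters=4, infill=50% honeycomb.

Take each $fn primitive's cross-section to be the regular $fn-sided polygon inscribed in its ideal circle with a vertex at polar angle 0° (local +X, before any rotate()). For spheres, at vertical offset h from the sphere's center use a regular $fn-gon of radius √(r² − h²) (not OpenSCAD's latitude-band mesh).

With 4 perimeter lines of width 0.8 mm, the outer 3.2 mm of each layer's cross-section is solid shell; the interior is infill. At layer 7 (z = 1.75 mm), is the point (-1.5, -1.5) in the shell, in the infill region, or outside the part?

infill

At z = 1.75 mm: the sphere: section is a regular 8-gon, circumradius = √(r²−h²) = √(12²−10.25²) = 6.240; the cube at (12.5, -0.5) is absent (z outside [2.5, 25.5]); the cylinder at (10.5, 15.5): section is a regular 8-gon, circumradius r=11; the cylinder at (15, -2) is absent (z outside [11.5, 16]); Subtracting the remaining from the first: starting from the r=12 sphere, the r=11 cylinder at (10.5, 15.5) misses the remaining region (no effect) — 1 connected region; the cube at (16, 1.5) is absent (z outside [2, 17.5]); Taking the first minus the rest: none of the subtracted shapes is present at this height, so the result so far is unchanged — 1 connected region; (rotated 45° about Z; rotation is an isometry so areas/perimeters/island counts are preserved). Overall, the cross-section is a single solid region. Undo the 45° rotation: the query point maps to (-2.121, -0.000) in the un-rotated model frame. The nearest boundary edge runs (-4.41, -4.41)→(-6.24, 0.00); distance from the point to it = 3.81 mm. The point is inside the cross-section and 3.81 mm from the nearest boundary — more than the 3.2 mm shell width (4 × 0.8), so it's in the infill interior.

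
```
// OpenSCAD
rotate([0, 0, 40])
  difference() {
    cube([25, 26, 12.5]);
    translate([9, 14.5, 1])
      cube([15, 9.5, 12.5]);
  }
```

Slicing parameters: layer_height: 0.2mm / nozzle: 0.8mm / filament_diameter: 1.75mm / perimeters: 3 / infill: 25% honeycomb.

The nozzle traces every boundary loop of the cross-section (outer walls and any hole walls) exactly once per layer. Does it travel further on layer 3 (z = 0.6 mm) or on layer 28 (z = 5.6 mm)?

layer 28 (z = 5.6 mm)

Layer 3 (z = 0.6): the 25×26 cube contributes its full rectangle (perimeter 102.00 mm); the cube at (9, 14.5) is not intersected at this z (z outside [1, 13.5]); Taking the first minus the rest: none of the subtracted shapes is present at this height, so the 25×26 cube is unchanged — boundary = 102.00 mm; (whole slice rotated 40° about Z — lengths, areas and connectivity unchanged). So its perimeter = 102.00 mm. Layer 28 (z = 5.6): the 25×26 cube contributes its full rectangle (perimeter 102.00 mm); the cube at (9, 14.5) is present — its section is the full 15×9.5 rectangle (perimeter 49.00 mm); Subtracting the remaining from the first: starting from the 25×26 cube, the 15×9.5 cube at (9, 14.5) lies wholly inside it (removes its full 142.50 mm² and its 49.00 mm outline becomes a hole wall) — boundary (outer + 1 inner loop) = 151.00 mm; (rotated 40° about Z; rotation is an isometry so areas/perimeters/island counts are preserved). So its perimeter = 151.00 mm. Layer 28 is larger (151.00 vs 102.00 mm).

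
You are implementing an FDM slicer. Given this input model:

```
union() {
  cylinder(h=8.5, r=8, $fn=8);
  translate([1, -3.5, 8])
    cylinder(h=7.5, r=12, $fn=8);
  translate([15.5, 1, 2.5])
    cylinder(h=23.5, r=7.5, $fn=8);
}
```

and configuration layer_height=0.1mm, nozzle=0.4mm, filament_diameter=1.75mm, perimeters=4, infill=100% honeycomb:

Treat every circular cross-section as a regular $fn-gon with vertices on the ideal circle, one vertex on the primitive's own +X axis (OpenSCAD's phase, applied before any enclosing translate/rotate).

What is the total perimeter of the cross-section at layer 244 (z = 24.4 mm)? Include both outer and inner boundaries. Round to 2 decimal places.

45.92 mm

At z = 24.4 mm: the cylinder is not intersected at this z (z outside [0, 8.5]); the cylinder at (1, -3.5) is absent (z outside [8, 15.5]); the r=7.5 cylinder at (15.5, 1) gives a regular 8-gon of circumradius 7.5 (constant along its height) (perimeter = 2·8·7.500·sin(180°/8) = 45.92 mm); Combining (union): only the r=7.5 cylinder at (15.5, 1) is present, so the union is just that shape — boundary = 45.92 mm. Overall, the cross-section is a single solid region. Total boundary length (outer) = 45.92 mm.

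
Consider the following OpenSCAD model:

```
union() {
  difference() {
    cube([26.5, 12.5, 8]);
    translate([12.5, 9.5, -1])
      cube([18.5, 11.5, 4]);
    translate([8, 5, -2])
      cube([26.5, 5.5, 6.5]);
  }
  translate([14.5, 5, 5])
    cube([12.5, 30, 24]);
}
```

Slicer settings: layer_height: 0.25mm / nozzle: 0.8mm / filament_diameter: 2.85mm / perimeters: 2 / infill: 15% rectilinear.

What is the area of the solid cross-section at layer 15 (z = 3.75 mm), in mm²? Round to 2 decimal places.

229.50 mm²

At z = 3.75 mm: the cube is present — its section is the full 26.5×12.5 rectangle (area 331.25 mm²); the cube at (12.5, 9.5) does not reach this height (z outside [-1, 3]); the cube at (8, 5) is present — its section is the full 26.5×5.5 rectangle (area 145.75 mm²); Subtracting the remaining from the first: starting from the 26.5×12.5 cube (331.25 mm²), the 26.5×5.5 cube at (8, 5) partially overlaps it — only the 101.75 mm² overlap (of its 145.75 mm²) is removed, clipping the outline — area = 229.50 mm²; the cube at (14.5, 5) is not intersected at this z (z outside [5, 29]); Merging all regions: only that combined region is present, so the union is just that shape — area = 229.50 mm². Overall, the cross-section is a single solid region. Net area = 229.50 mm².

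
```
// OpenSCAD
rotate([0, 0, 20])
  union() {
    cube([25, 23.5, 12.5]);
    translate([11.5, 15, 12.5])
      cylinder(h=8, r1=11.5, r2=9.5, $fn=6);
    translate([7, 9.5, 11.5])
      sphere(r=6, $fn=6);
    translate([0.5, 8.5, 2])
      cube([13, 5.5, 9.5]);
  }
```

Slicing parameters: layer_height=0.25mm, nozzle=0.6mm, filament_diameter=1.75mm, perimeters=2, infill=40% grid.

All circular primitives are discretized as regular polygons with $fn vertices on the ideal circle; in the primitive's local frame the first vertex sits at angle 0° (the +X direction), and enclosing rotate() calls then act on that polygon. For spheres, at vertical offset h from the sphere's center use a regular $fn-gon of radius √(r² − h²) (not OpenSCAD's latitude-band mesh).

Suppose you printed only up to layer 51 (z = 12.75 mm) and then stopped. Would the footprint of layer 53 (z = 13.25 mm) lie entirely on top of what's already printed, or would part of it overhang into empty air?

Compare the two slices. At z = 12.75: the cube does not reach this height (z outside [0, 12.5]); the cone at (11.5, 15) (r1=11.5→r2=9.5) has section circumradius 11.438 here — a regular 6-gon (area = (6/2)·11.438²·sin(360°/6) = 339.87 mm²); the r=6 sphere at (7, 9.5) slices to a regular 6-gon of circumradius 5.868 (√(r²−h²) with h=1.25 from center) (area = (6/2)·5.868²·sin(360°/6) = 89.47 mm²); the cube at (0.5, 8.5) is not intersected at this z (z outside [2, 11.5]); Combining (union): the regions partially overlap — summed areas 429.34 mm² minus the doubly-counted overlap 74.03 mm² gives 355.31 mm² — area = 355.31 mm²; (rotated 20° about Z; rotation is an isometry so areas/perimeters/island counts are preserved). At z = 13.25: the cube is absent (z outside [0, 12.5]); the cone at (11.5, 15) contributes a regular 6-gon of circumradius 11.312 (interpolated between r1=11.5 and r2=9.5 at t=0.094) (area = (6/2)·11.312²·sin(360°/6) = 332.48 mm²); the r=6 sphere at (7, 9.5) slices to a regular 6-gon of circumradius 5.739 (√(r²−h²) with h=1.75 from center) (area = (6/2)·5.739²·sin(360°/6) = 85.57 mm²); the cube at (0.5, 8.5) is not intersected at this z (z outside [2, 11.5]); Merging all regions: the regions partially overlap — summed areas 418.06 mm² minus the doubly-counted overlap 70.50 mm² gives 347.55 mm² — area = 347.55 mm²; (rotated 20° about Z; rotation is an isometry so areas/perimeters/island counts are preserved). Checking containment: the cross-section at z = 13.25 is a subset of the cross-section at z = 12.75.

entirely on top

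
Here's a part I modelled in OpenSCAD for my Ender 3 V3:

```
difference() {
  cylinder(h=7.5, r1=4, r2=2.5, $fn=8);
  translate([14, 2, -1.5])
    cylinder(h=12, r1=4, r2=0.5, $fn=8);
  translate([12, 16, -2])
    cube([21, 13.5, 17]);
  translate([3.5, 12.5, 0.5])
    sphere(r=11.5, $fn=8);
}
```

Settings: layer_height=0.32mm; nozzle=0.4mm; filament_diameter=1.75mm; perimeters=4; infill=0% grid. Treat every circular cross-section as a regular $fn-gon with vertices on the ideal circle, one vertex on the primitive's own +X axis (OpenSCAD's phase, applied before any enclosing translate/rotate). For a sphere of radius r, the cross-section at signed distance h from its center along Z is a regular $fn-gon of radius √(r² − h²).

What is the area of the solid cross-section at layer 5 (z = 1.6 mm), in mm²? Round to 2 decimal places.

At z = 1.6 mm: the cone (r1=4→r2=2.5) has section circumradius 3.680 here — a regular 8-gon (area = (8/2)·3.680²·sin(360°/8) = 38.30 mm²); the cone at (14, 2): at t=0.258 of its height the radius interpolates to r₁+(r₂−r₁)t = 3.096, giving a regular 8-gon of that circumradius (area = (8/2)·3.096²·sin(360°/8) = 27.11 mm²); the cube at (12, 16) is present — its section is the full 21×13.5 rectangle (area 283.50 mm²); the sphere at (3.5, 12.5): section is a regular 8-gon, circumradius = √(r²−h²) = √(11.5²−1.1²) = 11.447 (area = (8/2)·11.447²·sin(360°/8) = 370.64 mm²); Taking the first minus the rest: starting from the cone (38.30 mm²), the cone at (14, 2) misses the remaining region (no effect); the 21×13.5 cube at (12, 16) misses the remaining region (no effect); the r=11.5 sphere at (3.5, 12.5) partially overlaps it — only the 4.25 mm² overlap (of its 370.64 mm²) is removed, clipping the outline — area = 34.06 mm². Overall, the cross-section is a single solid region. Net area = 34.06 mm².

34.06 mm²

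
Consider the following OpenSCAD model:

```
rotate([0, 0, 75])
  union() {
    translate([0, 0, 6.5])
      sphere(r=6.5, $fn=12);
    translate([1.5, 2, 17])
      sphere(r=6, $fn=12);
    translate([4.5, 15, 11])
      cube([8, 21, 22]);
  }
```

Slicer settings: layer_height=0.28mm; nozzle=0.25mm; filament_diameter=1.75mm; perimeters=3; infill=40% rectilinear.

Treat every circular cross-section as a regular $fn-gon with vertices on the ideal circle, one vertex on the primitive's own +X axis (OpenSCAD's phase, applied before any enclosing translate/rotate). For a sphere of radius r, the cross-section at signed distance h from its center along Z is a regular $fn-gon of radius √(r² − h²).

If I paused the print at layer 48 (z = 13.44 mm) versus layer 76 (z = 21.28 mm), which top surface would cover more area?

layer 48 (z = 13.44 mm)

Layer 48 (z = 13.44): the sphere does not reach this height (|z−center|=6.940 > r=6.5); the r=6 sphere at (1.5, 2) slices to a regular 12-gon of circumradius 4.830 (√(r²−h²) with h=3.56 from center) (area = (12/2)·4.830²·sin(360°/12) = 69.98 mm²); the cube at (4.5, 15) (footprint 8×21) is included at this height (area 168.00 mm²); Merging all regions: the 2 present regions are separate (no shared area or edge), so areas and boundary lengths simply add and each stays a separate island — area = 237.98 mm²; (whole slice rotated 75° about Z — lengths, areas and connectivity unchanged). So its area = 237.98 mm². Layer 76 (z = 21.28): the sphere is not intersected at this z (|z−center|=14.780 > r=6.5); the sphere at (1.5, 2): section is a regular 12-gon, circumradius = √(r²−h²) = √(6²−4.28²) = 4.205 (area = (12/2)·4.205²·sin(360°/12) = 53.04 mm²); the cube at (4.5, 15) (footprint 8×21) is included at this height (area 168.00 mm²); Merging all regions: the 2 present regions are separate (no shared area or edge), so areas and boundary lengths simply add and each stays a separate island — area = 221.04 mm²; (rotated 75° about Z; rotation is an isometry so areas/perimeters/island counts are preserved). So its area = 221.04 mm². Layer 48 is larger (237.98 vs 221.04 mm²).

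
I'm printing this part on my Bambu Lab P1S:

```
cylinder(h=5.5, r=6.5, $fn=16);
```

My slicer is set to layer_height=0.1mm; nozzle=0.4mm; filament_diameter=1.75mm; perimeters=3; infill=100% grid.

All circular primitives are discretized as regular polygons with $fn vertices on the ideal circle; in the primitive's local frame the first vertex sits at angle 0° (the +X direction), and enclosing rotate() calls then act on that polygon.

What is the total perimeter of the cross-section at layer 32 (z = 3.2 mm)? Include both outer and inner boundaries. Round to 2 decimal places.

40.58 mm

At z = 3.2 mm: the cylinder: section is a regular 16-gon, circumradius r=6.5 (perimeter = 2·16·6.500·sin(180°/16) = 40.58 mm). Overall, the cross-section is a single solid region. Total boundary length (outer) = 40.58 mm.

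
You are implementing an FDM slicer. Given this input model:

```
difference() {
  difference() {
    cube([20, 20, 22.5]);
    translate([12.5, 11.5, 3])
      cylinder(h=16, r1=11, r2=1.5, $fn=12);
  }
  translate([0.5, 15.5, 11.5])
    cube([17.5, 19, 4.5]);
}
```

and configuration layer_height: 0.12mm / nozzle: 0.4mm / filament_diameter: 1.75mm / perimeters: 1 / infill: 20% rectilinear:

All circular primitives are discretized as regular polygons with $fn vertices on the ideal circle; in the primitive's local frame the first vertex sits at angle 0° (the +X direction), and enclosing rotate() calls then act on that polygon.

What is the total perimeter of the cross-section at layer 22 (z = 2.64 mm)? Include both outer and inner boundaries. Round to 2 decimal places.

At z = 2.64 mm: the cube is present — its section is the full 20×20 rectangle (perimeter 80.00 mm); the cone at (12.5, 11.5) is not intersected at this z (z outside [3, 19]); Taking the first minus the rest: none of the subtracted shapes is present at this height, so the 20×20 cube is unchanged — boundary = 80.00 mm; the cube at (0.5, 15.5) does not reach this height (z outside [11.5, 16]); Taking the first minus the rest: none of the subtracted shapes is present at this height, so the result so far is unchanged — boundary = 80.00 mm. Overall, the cross-section is a single solid region. Total boundary length (outer) = 80.00 mm.

80.00 mm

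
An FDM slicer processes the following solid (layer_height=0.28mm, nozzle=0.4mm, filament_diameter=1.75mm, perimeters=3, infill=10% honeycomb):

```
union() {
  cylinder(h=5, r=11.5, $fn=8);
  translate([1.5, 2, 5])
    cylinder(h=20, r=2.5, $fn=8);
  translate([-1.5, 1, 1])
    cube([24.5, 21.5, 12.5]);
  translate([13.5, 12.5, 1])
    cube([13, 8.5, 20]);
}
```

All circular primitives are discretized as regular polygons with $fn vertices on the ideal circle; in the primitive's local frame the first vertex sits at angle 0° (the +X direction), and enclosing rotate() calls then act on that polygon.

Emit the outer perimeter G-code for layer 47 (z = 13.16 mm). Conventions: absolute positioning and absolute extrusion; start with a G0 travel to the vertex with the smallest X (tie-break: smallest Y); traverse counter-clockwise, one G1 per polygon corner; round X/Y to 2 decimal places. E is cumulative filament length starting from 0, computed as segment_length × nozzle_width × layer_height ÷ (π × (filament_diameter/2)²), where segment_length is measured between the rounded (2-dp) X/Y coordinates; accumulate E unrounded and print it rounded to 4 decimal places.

G0 X-1.50 Y1.00 Z13.16
G1 X-0.59 Y1.00 E0.0424
G1 X-0.27 Y0.23 E0.0812
G1 X1.50 Y-0.50 E0.1704
G1 X3.27 Y0.23 E0.2595
G1 X3.59 Y1.00 E0.2983
G1 X23.00 Y1.00 E1.2021
G1 X23.00 Y12.50 E1.7376
G1 X26.50 Y12.50 E1.9006
G1 X26.50 Y21.00 E2.2964
G1 X23.00 Y21.00 E2.4594
G1 X23.00 Y22.50 E2.5292
G1 X-1.50 Y22.50 E3.6700
G1 X-1.50 Y1.00 E4.6712

At z = 13.16 mm: the cylinder does not reach this height (z outside [0, 5]); the r=2.5 cylinder at (1.5, 2) contributes a regular 8-gon of circumradius 2.5; the cube at (-1.5, 1) is present — its section is the full 24.5×21.5 rectangle; the cube at (13.5, 12.5) (footprint 13×8.5) is included at this height; Merging all regions: the regions partially overlap (shared area 94.17 mm²), so overlapping operands fuse into one piece — 1 connected region. The outline is a single polygon with 13 vertices. Extrusion per mm of travel: 0.4 × 0.28 / (π × 0.875²) = 0.046564. Accumulating E over each segment gives final E = 4.6712.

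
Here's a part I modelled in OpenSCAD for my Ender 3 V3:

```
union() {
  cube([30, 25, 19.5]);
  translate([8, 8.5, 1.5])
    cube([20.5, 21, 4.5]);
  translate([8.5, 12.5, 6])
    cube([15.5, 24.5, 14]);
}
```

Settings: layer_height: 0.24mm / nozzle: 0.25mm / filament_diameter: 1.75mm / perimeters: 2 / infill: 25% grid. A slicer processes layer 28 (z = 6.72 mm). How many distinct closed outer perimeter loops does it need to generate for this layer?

At z = 6.72 mm: the cube is present — its section is the full 30×25 rectangle; the cube at (8, 8.5) does not reach this height (z outside [1.5, 6]); the cube at (8.5, 12.5) (footprint 15.5×24.5) is included at this height; Combining (union): the regions partially overlap (shared area 193.75 mm²), so overlapping operands fuse into one piece — 1 connected region. The result has 1 disconnected region.

1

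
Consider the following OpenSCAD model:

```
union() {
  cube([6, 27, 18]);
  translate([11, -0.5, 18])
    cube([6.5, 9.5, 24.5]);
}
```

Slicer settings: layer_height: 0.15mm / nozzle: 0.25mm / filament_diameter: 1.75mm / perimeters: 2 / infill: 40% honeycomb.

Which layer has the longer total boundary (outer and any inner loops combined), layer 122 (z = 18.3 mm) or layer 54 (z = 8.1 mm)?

Layer 122 (z = 18.3): the cube is not intersected at this z (z outside [0, 18]); the cube at (11, -0.5) is present — its section is the full 6.5×9.5 rectangle (perimeter 32.00 mm); Combining (union): only the 6.5×9.5 cube at (11, -0.5) is present, so the union is just that shape — boundary = 32.00 mm. So its perimeter = 32.00 mm. Layer 54 (z = 8.1): the cube is present — its section is the full 6×27 rectangle (perimeter 66.00 mm); the cube at (11, -0.5) is absent (z outside [18, 42.5]); Merging all regions: only the 6×27 cube is present, so the union is just that shape — boundary = 66.00 mm. So its perimeter = 66.00 mm. Layer 54 is larger (66.00 vs 32.00 mm).

layer 54 (z = 8.1 mm)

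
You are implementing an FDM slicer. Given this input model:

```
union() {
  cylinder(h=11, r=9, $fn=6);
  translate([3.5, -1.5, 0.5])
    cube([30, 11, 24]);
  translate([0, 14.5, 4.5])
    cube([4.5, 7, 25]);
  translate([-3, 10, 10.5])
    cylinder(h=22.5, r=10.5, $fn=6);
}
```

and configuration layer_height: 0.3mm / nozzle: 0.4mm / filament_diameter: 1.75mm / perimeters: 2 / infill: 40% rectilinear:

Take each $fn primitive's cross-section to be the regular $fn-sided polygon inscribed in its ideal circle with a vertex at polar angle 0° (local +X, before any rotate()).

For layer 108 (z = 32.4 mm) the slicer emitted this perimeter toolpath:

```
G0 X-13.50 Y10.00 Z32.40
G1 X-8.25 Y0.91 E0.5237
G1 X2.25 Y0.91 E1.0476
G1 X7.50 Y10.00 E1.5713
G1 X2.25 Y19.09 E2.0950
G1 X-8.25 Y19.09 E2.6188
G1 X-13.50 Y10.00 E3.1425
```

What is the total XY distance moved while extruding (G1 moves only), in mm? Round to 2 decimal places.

62.99 mm

Sum the Euclidean lengths of each G1 segment: total = 62.99 mm.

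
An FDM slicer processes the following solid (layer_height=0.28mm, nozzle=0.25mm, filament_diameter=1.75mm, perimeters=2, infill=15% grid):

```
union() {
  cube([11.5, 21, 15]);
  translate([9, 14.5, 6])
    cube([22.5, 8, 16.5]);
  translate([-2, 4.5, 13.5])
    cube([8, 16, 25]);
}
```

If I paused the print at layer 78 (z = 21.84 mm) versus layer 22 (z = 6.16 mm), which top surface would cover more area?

Layer 78 (z = 21.84): the cube is absent (z outside [0, 15]); the cube at (9, 14.5) is present — its section is the full 22.5×8 rectangle (area 180.00 mm²); the cube at (-2, 4.5) is present — its section is the full 8×16 rectangle (area 128.00 mm²); Taking the union: the 2 present regions are separate (no shared area or edge), so areas and boundary lengths simply add and each stays a separate island — area = 308.00 mm². So its area = 308.00 mm². Layer 22 (z = 6.16): the cube (footprint 11.5×21) is included at this height (area 241.50 mm²); the cube at (9, 14.5) (footprint 22.5×8) is included at this height (area 180.00 mm²); the cube at (-2, 4.5) is not intersected at this z (z outside [13.5, 38.5]); Combining (union): the regions partially overlap — summed areas 421.50 mm² minus the doubly-counted overlap 16.25 mm² gives 405.25 mm² — area = 405.25 mm². So its area = 405.25 mm². Layer 22 is larger (405.25 vs 308.00 mm²).

layer 22 (z = 6.16 mm)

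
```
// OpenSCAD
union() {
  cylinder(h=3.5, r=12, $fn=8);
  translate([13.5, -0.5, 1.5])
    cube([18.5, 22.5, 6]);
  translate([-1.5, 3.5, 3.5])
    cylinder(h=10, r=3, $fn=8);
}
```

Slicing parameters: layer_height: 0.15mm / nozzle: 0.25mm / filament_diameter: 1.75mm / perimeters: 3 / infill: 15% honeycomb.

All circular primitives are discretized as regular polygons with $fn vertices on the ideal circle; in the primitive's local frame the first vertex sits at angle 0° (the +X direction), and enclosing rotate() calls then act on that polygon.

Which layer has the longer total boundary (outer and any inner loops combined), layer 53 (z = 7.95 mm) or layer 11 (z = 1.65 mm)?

layer 11 (z = 1.65 mm)

Layer 53 (z = 7.95): the cylinder is absent (z outside [0, 3.5]); the cube at (13.5, -0.5) is absent (z outside [1.5, 7.5]); the r=3 cylinder at (-1.5, 3.5) contributes a regular 8-gon of circumradius 3 (perimeter = 2·8·3.000·sin(180°/8) = 18.37 mm); Taking the union: only the r=3 cylinder at (-1.5, 3.5) is present, so the union is just that shape — boundary = 18.37 mm. So its perimeter = 18.37 mm. Layer 11 (z = 1.65): the r=12 cylinder gives a regular 8-gon of circumradius 12 (constant along its height) (perimeter = 2·8·12.000·sin(180°/8) = 73.48 mm); the cube at (13.5, -0.5) is present — its section is the full 18.5×22.5 rectangle (perimeter 82.00 mm); the cylinder at (-1.5, 3.5) does not reach this height (z outside [3.5, 13.5]); Combining (union): the 2 present regions are separate (no shared area or edge), so areas and boundary lengths simply add and each stays a separate island — boundary = 155.48 mm. So its perimeter = 155.48 mm. Layer 11 is larger (155.48 vs 18.37 mm).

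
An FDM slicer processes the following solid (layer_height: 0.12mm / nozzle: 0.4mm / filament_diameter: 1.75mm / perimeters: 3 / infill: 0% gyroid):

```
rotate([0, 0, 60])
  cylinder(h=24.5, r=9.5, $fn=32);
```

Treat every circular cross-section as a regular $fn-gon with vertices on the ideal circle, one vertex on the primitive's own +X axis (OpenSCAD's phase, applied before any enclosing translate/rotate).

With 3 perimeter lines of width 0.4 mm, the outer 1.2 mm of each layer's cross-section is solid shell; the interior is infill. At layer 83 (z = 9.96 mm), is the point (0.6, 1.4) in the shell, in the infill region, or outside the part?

At z = 9.96 mm: the r=9.5 cylinder gives a regular 32-gon of circumradius 9.5 (constant along its height); (rotated 60° about Z; rotation is an isometry so areas/perimeters/island counts are preserved). Overall, the cross-section is a single solid region. Undo the 60° rotation: the query point maps to (1.512, 0.180) in the un-rotated model frame. The nearest boundary edge runs (9.50, 0.00)→(9.32, 1.85); distance from the point to it = 7.93 mm. The point is inside the cross-section and 7.93 mm from the nearest boundary — more than the 1.2 mm shell width (3 × 0.4), so it's in the infill interior.

infill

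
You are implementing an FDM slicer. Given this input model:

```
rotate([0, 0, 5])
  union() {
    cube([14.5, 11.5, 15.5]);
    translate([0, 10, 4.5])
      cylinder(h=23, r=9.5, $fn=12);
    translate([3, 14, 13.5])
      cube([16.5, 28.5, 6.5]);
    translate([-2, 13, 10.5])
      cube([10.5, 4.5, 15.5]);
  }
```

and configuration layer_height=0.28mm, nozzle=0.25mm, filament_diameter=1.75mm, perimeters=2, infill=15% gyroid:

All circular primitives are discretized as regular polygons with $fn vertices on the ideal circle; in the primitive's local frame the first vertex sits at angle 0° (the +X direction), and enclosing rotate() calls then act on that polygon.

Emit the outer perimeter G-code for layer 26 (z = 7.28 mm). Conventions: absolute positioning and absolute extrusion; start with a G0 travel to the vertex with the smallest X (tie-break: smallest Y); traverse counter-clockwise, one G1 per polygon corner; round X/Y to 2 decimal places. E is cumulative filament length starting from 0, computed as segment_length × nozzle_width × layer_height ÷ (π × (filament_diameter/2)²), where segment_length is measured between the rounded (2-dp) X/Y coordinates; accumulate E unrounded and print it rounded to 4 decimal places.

At z = 7.28 mm: the cube (footprint 14.5×11.5) is included at this height; the r=9.5 cylinder at (0, 10) gives a regular 12-gon of circumradius 9.5 (constant along its height); the cube at (3, 14) does not reach this height (z outside [13.5, 20]); the cube at (-2, 13) is absent (z outside [10.5, 26]); Merging all regions: the regions partially overlap (shared area 81.64 mm²), so overlapping operands fuse into one piece — 1 connected region; (whole slice rotated 5° about Z — lengths, areas and connectivity unchanged). The outline is a single polygon with 13 vertices. Extrusion per mm of travel: 0.25 × 0.28 / (π × 0.875²) = 0.029103. Accumulating E over each segment gives final E = 2.1713.

G0 X-10.34 Y9.13 Z7.28
G1 X-8.65 Y4.51 E0.1432
G1 X-4.89 Y1.35 E0.2861
G1 X-0.04 Y0.50 E0.4294
G1 X0.00 Y0.00 E0.4440
G1 X14.44 Y1.26 E0.8658
G1 X13.44 Y12.72 E1.2006
G1 X8.06 Y12.25 E1.3578
G1 X6.91 Y15.41 E1.4557
G1 X3.14 Y18.57 E1.5988
G1 X-1.70 Y19.43 E1.7419
G1 X-6.32 Y17.74 E1.8851
G1 X-9.48 Y13.98 E2.0280
G1 X-10.34 Y9.13 E2.1713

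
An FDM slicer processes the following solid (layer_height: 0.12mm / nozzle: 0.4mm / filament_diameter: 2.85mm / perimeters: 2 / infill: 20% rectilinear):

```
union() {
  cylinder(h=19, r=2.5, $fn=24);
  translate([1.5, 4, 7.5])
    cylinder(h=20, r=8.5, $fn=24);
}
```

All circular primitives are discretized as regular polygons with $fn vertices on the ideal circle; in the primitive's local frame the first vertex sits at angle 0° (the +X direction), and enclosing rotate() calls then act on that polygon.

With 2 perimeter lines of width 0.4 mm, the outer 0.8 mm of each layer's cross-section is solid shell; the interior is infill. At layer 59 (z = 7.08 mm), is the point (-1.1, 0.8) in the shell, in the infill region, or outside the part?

At z = 7.08 mm: the cylinder: section is a regular 24-gon, circumradius r=2.5; the cylinder at (1.5, 4) is absent (z outside [7.5, 27.5]); Combining (union): only the r=2.5 cylinder is present, so the union is just that shape — 1 connected region. Overall, the cross-section is a single solid region. The nearest boundary edge runs (-1.77, 1.77)→(-2.17, 1.25); distance from the point to it = 1.12 mm. The point is inside the cross-section and 1.12 mm from the nearest boundary — more than the 0.8 mm shell width (2 × 0.4), so it's in the infill interior.

infill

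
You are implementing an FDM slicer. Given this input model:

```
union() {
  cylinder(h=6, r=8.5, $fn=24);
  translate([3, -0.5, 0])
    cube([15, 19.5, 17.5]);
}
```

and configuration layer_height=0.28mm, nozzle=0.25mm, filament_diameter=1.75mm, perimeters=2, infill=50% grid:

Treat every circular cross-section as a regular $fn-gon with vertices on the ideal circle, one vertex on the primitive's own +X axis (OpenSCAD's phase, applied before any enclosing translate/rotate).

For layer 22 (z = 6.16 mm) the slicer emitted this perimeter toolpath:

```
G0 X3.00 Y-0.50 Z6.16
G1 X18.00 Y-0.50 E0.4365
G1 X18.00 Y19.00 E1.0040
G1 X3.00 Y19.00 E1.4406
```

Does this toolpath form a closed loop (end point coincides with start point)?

Start point (G0): (3.00, -0.50). End point (last G1): the path does not return to the start — open.

no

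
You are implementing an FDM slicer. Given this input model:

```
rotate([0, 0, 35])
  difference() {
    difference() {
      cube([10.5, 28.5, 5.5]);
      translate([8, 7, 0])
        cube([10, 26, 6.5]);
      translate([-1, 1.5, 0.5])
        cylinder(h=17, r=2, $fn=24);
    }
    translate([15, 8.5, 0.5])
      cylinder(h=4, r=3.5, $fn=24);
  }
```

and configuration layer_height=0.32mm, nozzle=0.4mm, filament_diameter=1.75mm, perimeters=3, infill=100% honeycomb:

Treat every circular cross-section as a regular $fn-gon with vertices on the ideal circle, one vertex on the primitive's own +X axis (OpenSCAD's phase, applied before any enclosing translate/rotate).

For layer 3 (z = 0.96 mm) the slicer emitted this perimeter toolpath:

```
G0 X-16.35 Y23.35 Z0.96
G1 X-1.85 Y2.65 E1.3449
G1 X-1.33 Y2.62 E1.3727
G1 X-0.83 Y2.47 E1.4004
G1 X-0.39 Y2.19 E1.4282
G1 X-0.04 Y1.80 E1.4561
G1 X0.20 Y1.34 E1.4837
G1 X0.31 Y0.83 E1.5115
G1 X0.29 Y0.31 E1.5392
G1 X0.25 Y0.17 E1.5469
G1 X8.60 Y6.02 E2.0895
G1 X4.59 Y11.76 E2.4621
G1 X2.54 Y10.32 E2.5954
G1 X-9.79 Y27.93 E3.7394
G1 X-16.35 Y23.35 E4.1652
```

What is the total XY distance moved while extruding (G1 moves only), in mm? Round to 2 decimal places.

Sum the Euclidean lengths of each G1 segment: total = 78.27 mm.

78.27 mm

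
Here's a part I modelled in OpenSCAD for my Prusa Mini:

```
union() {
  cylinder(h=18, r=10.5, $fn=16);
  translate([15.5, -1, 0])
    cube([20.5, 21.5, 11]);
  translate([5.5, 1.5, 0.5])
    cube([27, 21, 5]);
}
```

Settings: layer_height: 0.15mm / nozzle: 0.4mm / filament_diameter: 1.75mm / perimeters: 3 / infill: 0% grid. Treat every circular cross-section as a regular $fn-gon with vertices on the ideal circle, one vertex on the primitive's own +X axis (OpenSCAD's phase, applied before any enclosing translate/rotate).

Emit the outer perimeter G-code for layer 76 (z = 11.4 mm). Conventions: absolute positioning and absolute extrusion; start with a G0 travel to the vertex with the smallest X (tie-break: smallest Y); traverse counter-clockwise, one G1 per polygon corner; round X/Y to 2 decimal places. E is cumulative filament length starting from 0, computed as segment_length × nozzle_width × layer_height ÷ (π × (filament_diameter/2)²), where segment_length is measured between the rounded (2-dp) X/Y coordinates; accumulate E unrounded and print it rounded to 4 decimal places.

G0 X-10.50 Y0.00 Z11.40
G1 X-9.70 Y-4.02 E0.1022
G1 X-7.42 Y-7.42 E0.2044
G1 X-4.02 Y-9.70 E0.3065
G1 X0.00 Y-10.50 E0.4087
G1 X4.02 Y-9.70 E0.5110
G1 X7.42 Y-7.42 E0.6131
G1 X9.70 Y-4.02 E0.7152
G1 X10.50 Y0.00 E0.8175
G1 X9.70 Y4.02 E0.9197
G1 X7.42 Y7.42 E1.0218
G1 X4.02 Y9.70 E1.1239
G1 X0.00 Y10.50 E1.2262
G1 X-4.02 Y9.70 E1.3284
G1 X-7.42 Y7.42 E1.4305
G1 X-9.70 Y4.02 E1.5327
G1 X-10.50 Y0.00 E1.6349

At z = 11.4 mm: the r=10.5 cylinder contributes a regular 16-gon of circumradius 10.5; the cube at (15.5, -1) is absent (z outside [0, 11]); the cube at (5.5, 1.5) is not intersected at this z (z outside [0.5, 5.5]); Taking the union: only the r=10.5 cylinder is present, so the union is just that shape — 1 connected region. The outline is a single polygon with 16 vertices. Extrusion per mm of travel: 0.4 × 0.15 / (π × 0.875²) = 0.024945. Accumulating E over each segment gives final E = 1.6349.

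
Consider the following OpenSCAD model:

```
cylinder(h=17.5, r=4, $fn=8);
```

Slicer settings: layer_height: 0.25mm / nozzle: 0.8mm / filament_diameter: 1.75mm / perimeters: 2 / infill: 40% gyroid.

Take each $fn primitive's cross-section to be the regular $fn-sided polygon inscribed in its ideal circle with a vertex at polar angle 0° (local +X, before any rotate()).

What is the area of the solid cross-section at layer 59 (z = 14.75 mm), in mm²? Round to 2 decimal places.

45.25 mm²

At z = 14.75 mm: the r=4 cylinder gives a regular 8-gon of circumradius 4 (constant along its height) (area = (8/2)·4.000²·sin(360°/8) = 45.25 mm²). Overall, the cross-section is a single solid region. Net area = 45.25 mm².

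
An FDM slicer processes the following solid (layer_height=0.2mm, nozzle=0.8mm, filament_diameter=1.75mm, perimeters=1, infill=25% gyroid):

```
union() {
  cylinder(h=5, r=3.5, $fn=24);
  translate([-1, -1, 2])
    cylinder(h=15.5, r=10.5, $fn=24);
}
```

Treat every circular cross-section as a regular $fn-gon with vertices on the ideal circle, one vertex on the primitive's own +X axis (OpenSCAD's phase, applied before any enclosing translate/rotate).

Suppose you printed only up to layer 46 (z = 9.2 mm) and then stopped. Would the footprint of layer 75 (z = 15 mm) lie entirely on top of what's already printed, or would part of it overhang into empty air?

Compare the two slices. At z = 9.2: the cylinder is not intersected at this z (z outside [0, 5]); the cylinder at (-1, -1): section is a regular 24-gon, circumradius r=10.5 (area = (24/2)·10.500²·sin(360°/24) = 342.42 mm²); Merging all regions: only the r=10.5 cylinder at (-1, -1) is present, so the union is just that shape — area = 342.42 mm². At z = 15: the cylinder does not reach this height (z outside [0, 5]); the r=10.5 cylinder at (-1, -1) gives a regular 24-gon of circumradius 10.5 (constant along its height) (area = (24/2)·10.500²·sin(360°/24) = 342.42 mm²); Combining (union): only the r=10.5 cylinder at (-1, -1) is present, so the union is just that shape — area = 342.42 mm². Checking containment: the cross-section at z = 15 is a subset of the cross-section at z = 9.2.

entirely on top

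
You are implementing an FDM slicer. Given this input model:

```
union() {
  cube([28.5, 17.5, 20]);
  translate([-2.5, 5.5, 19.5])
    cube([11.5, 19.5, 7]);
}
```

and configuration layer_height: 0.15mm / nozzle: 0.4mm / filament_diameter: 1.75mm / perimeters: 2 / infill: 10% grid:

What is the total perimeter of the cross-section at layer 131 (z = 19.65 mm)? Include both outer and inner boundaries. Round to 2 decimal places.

At z = 19.65 mm: the 28.5×17.5 cube contributes its full rectangle (perimeter 92.00 mm); the cube at (-2.5, 5.5) is present — its section is the full 11.5×19.5 rectangle (perimeter 62.00 mm); Taking the union: the regions partially overlap (shared area 108.00 mm²), so the edge portions inside another operand are dropped and the merged outline is re-measured after clipping — boundary = 112.00 mm. Overall, the cross-section is a single solid region. Total boundary length (outer) = 112.00 mm.

112.00 mm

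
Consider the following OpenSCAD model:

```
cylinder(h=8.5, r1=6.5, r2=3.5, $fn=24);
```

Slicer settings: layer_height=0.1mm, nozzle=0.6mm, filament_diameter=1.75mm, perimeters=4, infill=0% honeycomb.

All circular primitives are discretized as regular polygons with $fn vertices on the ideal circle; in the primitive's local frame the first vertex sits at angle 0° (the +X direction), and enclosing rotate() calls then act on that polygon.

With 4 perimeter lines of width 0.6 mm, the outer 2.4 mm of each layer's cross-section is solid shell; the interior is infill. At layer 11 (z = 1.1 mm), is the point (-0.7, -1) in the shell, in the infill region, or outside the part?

At z = 1.1 mm: the cone: at t=0.129 of its height the radius interpolates to r₁+(r₂−r₁)t = 6.112, giving a regular 24-gon of that circumradius. Overall, the cross-section is a single solid region. The nearest boundary edge runs (-4.32, -4.32)→(-3.06, -5.29); distance from the point to it = 4.84 mm. The point is inside the cross-section and 4.84 mm from the nearest boundary — more than the 2.4 mm shell width (4 × 0.6), so it's in the infill interior.

infill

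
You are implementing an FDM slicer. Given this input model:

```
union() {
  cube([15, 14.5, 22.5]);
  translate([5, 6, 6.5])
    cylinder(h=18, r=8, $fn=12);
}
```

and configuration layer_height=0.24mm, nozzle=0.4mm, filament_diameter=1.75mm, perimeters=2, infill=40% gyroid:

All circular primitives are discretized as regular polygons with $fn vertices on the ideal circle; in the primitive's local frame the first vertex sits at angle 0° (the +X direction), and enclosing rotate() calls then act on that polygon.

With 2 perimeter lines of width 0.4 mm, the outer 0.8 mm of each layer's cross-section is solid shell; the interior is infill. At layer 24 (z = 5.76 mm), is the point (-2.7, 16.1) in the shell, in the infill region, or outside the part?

At z = 5.76 mm: the 15×14.5 cube contributes its full rectangle; the cylinder at (5, 6) is absent (z outside [6.5, 24.5]); Merging all regions: only the 15×14.5 cube is present, so the union is just that shape — 1 connected region. Overall, the cross-section is a single solid region. The nearest boundary edge runs (15.00, 14.50)→(0.00, 14.50); distance from the point to it = 3.14 mm. The point is not inside any of the regions above, so it lies outside the cross-section (3.14 mm from the nearest boundary).

outside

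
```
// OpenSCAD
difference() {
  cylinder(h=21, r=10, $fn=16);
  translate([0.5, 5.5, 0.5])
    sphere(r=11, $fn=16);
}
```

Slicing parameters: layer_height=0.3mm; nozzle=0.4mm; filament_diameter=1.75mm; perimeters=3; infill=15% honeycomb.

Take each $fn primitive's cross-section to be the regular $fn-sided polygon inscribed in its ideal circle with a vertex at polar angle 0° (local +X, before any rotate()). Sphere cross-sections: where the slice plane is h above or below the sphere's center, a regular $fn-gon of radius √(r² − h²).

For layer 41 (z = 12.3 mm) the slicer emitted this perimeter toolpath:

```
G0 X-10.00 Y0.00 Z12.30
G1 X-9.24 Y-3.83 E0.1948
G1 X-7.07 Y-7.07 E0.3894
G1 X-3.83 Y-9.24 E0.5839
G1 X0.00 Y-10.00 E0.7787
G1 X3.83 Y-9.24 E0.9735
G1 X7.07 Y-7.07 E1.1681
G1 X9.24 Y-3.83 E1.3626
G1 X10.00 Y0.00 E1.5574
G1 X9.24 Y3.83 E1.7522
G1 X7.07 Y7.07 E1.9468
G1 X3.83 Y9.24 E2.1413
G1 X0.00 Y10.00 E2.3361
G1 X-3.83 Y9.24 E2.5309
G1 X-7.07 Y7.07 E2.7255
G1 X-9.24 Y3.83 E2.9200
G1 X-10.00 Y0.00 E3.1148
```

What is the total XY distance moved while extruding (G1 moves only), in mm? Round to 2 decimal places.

62.43 mm

Sum the Euclidean lengths of each G1 segment: total = 62.43 mm.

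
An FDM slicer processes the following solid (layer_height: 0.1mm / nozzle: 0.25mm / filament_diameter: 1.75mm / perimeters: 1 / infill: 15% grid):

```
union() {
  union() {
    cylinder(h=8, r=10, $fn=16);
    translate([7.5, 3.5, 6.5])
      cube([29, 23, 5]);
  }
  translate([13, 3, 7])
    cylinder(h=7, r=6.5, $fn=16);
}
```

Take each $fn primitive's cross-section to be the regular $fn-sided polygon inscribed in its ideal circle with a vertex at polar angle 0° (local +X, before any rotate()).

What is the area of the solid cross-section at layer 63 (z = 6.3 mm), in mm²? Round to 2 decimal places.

306.15 mm²

At z = 6.3 mm: the r=10 cylinder contributes a regular 16-gon of circumradius 10 (area = (16/2)·10.000²·sin(360°/16) = 306.15 mm²); the cube at (7.5, 3.5) is absent (z outside [6.5, 11.5]); Merging all regions: only the r=10 cylinder is present, so the union is just that shape — area = 306.15 mm²; the cylinder at (13, 3) is absent (z outside [7, 14]); Taking the union: only that combined region is present, so the union is just that shape — area = 306.15 mm². Overall, the cross-section is a single solid region. Net area = 306.15 mm².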